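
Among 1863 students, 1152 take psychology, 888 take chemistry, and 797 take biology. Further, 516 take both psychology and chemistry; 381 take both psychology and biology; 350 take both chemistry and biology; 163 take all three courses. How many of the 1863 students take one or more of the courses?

1753

|at least one| = 1152 + 888 + 797 − 516 − 381 − 350 + 163 = 1753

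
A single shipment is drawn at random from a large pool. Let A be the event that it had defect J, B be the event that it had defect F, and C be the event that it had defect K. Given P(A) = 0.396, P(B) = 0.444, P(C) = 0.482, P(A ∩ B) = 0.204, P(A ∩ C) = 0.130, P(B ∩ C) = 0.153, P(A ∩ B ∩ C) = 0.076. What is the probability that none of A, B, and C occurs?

0.089

P(A ∪ B ∪ C) = 0.396 + 0.444 + 0.482 − 0.204 − 0.130 − 0.153 + 0.076 = 0.911
P(none) = 1 − 0.911 = 0.089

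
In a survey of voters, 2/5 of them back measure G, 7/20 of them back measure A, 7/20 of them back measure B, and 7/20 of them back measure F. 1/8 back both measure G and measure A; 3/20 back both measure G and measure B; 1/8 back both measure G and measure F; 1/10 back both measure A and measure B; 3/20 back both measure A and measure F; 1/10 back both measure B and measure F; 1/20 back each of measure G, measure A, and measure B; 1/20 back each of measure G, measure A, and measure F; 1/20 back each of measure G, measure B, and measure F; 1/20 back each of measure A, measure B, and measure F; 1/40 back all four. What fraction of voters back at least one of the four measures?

Inclusion–exclusion gives
P(at least one) = 2/5 + 7/20 + 7/20 + 7/20 − 1/8 − 3/20 − 1/8 − 1/10 − 3/20 − 1/10 + 1/20 + 1/20 + 1/20 + 1/20 − 1/40 = 7/8

7/8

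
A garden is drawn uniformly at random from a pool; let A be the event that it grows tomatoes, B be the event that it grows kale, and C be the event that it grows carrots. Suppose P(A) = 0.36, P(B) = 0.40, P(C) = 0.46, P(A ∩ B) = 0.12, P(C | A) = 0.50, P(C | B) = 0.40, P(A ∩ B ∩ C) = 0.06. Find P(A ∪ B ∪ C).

0.82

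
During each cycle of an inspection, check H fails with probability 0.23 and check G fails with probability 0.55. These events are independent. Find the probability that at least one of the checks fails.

P(none) = (1 − 0.23) × (1 − 0.55) = 0.77 × 0.45 = 0.3465
P(at least one) = 1 − 0.3465 = 0.6535

0.6535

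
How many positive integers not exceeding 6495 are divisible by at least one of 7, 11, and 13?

1822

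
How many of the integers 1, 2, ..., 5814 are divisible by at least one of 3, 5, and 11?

Apply inclusion-exclusion:
⌊5814/3⌋ + ⌊5814/5⌋ + ⌊5814/11⌋ − ⌊5814/15⌋ − ⌊5814/33⌋ − ⌊5814/55⌋ + ⌊5814/165⌋ = 1938 + 1162 + 528 − 387 − 176 − 105 + 35 = 2995

2995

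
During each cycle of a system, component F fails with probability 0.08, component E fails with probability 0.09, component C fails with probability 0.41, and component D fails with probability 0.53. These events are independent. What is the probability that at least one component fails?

0.76784444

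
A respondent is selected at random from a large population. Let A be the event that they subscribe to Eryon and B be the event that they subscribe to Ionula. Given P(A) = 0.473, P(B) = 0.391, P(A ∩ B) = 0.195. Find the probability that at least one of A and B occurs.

0.669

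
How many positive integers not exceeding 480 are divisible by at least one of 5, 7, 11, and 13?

By inclusion–exclusion:
floor(480/5) + floor(480/7) + floor(480/11) + floor(480/13) − floor(480/35) − floor(480/55) − floor(480/65) − floor(480/77) − floor(480/91) − floor(480/143) + floor(480/385) + floor(480/455) + floor(480/715) + floor(480/1001) − floor(480/5005) = 96 + 68 + 43 + 36 − 13 − 8 − 7 − 6 − 5 − 3 + 1 + 1 + 0 + 0 − 0 = 203

203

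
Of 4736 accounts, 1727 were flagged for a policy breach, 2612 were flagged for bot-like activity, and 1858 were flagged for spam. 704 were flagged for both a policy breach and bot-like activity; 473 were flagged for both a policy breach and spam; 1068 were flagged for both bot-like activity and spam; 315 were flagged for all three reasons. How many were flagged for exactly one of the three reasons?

2652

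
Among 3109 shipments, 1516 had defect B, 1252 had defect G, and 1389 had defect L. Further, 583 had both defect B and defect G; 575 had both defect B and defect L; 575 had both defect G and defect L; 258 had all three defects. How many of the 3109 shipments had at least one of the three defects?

2682

By inclusion-exclusion,
N(≥1) = 1516 + 1252 + 1389 − 583 − 575 − 575 + 258 = 2682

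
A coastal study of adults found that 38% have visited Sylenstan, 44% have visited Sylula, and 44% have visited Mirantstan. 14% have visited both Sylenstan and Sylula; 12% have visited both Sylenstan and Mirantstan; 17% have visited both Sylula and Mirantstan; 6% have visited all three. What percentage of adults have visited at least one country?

89%

P(union) = 38 + 44 + 44 − 14 − 12 − 17 + 6 = 89%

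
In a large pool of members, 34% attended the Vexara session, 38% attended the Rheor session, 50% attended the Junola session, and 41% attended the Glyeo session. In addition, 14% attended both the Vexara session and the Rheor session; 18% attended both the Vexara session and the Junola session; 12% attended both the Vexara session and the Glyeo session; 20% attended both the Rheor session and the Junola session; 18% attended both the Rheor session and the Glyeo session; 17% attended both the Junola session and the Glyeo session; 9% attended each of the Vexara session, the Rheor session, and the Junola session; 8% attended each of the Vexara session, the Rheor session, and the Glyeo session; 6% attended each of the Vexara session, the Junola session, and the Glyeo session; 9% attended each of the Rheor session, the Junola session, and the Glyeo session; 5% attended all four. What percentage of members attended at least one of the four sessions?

P(≥1) = 34 + 38 + 50 + 41 − 14 − 18 − 12 − 20 − 18 − 17 + 9 + 8 + 6 + 9 − 5 = 91%

91%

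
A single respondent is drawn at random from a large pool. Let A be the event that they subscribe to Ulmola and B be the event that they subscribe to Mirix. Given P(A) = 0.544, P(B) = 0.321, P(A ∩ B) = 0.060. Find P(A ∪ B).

P(A ∪ B) = 0.544 + 0.321 − 0.060 = 0.805

0.805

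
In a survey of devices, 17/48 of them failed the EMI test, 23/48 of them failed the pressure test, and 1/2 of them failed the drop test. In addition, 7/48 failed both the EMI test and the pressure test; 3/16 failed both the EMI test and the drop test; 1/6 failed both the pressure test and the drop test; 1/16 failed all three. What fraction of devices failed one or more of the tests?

By inclusion-exclusion,
P(≥1) = 17/48 + 23/48 + 1/2 − 7/48 − 3/16 − 1/6 + 1/16 = 43/48

43/48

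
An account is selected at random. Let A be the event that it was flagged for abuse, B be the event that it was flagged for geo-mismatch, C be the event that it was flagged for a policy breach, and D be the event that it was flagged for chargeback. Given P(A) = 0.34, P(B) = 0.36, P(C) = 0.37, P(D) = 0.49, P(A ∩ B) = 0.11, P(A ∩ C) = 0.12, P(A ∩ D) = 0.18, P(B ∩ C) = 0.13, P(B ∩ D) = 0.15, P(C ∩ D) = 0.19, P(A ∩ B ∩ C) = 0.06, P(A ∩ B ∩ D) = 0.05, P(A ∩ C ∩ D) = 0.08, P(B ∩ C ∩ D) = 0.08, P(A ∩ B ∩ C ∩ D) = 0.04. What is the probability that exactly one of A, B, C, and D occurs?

0.45

Using the inclusion–exclusion count for exactly one event:
P(exactly one) = 0.34 + 0.36 + 0.37 + 0.49 − 2·0.11 − 2·0.12 − 2·0.18 − 2·0.13 − 2·0.15 − 2·0.19 + 3·0.06 + 3·0.05 + 3·0.08 + 3·0.08 − 4·0.04 = 0.45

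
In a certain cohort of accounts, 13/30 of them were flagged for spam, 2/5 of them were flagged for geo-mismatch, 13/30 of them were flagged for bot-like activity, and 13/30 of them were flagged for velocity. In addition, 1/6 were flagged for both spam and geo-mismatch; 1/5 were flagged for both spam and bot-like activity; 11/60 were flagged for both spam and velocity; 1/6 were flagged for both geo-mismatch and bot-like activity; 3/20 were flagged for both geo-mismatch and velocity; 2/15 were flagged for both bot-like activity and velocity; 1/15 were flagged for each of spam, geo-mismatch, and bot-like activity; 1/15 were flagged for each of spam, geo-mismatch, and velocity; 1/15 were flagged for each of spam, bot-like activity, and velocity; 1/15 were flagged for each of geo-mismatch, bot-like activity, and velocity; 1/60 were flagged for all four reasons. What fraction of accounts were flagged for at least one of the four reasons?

P(union) = 13/30 + 2/5 + 13/30 + 13/30 − 1/6 − 1/5 − 11/60 − 1/6 − 3/20 − 2/15 + 1/15 + 1/15 + 1/15 + 1/15 − 1/60 = 19/20

19/20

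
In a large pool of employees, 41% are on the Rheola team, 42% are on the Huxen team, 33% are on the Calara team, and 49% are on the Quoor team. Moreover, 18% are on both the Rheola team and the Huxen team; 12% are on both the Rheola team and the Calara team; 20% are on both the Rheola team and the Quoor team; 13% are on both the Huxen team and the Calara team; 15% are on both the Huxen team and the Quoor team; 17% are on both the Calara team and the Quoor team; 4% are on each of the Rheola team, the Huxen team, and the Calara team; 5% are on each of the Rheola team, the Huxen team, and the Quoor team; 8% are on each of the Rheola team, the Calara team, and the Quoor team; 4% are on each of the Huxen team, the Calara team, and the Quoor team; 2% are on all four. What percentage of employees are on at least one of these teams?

89%

Apply inclusion-exclusion:
P(union) = 41 + 42 + 33 + 49 − 18 − 12 − 20 − 13 − 15 − 17 + 4 + 5 + 8 + 4 − 2 = 89%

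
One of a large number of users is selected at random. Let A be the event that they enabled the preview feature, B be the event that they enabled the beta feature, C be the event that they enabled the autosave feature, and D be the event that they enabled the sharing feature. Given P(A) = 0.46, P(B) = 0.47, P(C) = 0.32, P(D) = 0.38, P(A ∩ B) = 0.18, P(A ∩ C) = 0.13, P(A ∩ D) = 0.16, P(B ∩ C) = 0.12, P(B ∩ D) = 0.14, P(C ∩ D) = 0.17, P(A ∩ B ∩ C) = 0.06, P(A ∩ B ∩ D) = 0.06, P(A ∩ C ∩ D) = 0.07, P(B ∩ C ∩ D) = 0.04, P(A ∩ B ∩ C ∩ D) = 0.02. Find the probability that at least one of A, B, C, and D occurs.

0.94

Using inclusion–exclusion:
P(A ∪ B ∪ C ∪ D) = 0.46 + 0.47 + 0.32 + 0.38 − 0.18 − 0.13 − 0.16 − 0.12 − 0.14 − 0.17 + 0.06 + 0.06 + 0.07 + 0.04 − 0.02 = 0.94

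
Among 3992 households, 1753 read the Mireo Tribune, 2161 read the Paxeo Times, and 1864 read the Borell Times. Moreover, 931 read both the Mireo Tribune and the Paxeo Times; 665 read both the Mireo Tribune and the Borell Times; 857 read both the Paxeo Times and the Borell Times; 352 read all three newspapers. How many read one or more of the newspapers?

N(≥1) = 1753 + 2161 + 1864 − 931 − 665 − 857 + 352 = 3677

3677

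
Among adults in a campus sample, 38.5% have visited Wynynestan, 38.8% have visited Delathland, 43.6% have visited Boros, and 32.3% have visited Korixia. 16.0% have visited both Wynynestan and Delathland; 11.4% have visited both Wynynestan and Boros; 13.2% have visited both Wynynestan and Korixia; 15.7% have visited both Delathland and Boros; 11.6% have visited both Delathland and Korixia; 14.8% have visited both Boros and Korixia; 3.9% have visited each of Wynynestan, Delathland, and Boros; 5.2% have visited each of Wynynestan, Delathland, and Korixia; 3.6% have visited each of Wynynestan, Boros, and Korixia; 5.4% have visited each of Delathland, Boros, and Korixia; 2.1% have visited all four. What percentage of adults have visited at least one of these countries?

Using inclusion–exclusion:
P(at least one) = 38.5 + 38.8 + 43.6 + 32.3 − 16.0 − 11.4 − 13.2 − 15.7 − 11.6 − 14.8 + 3.9 + 5.2 + 3.6 + 5.4 − 2.1 = 86.5%

86.5%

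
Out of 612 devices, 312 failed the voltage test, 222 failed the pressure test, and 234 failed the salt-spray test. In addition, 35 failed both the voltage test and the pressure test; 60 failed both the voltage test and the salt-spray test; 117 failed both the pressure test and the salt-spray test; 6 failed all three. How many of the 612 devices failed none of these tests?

50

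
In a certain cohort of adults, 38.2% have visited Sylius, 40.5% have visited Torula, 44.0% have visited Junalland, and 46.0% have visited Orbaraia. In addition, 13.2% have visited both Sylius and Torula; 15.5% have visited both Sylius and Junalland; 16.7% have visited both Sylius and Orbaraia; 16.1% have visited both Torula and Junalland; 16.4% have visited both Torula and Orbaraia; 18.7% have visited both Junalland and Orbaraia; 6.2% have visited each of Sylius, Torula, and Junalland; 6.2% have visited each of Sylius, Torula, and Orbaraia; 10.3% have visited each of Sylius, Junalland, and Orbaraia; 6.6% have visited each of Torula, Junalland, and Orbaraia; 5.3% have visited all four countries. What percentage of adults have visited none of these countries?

3.9%

P(union) = 38.2 + 40.5 + 44.0 + 46.0 − 13.2 − 15.5 − 16.7 − 16.1 − 16.4 − 18.7 + 6.2 + 6.2 + 10.3 + 6.6 − 5.3 = 96.1%
P(none) = 100% − 96.1% = 3.9%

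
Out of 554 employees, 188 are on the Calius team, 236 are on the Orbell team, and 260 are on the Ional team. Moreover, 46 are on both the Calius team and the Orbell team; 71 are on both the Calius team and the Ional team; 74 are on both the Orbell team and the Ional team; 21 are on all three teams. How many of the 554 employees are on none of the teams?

|at least one| = 188 + 236 + 260 − 46 − 71 − 74 + 21 = 514
None: 554 − 514 = 40

40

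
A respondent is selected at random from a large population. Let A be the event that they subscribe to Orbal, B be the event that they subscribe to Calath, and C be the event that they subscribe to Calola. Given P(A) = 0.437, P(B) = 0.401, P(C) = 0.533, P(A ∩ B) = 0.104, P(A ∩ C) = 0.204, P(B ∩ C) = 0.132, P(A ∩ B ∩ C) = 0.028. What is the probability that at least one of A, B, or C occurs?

By inclusion–exclusion:
P(A ∪ B ∪ C) = 0.437 + 0.401 + 0.533 − 0.104 − 0.204 − 0.132 + 0.028 = 0.959

0.959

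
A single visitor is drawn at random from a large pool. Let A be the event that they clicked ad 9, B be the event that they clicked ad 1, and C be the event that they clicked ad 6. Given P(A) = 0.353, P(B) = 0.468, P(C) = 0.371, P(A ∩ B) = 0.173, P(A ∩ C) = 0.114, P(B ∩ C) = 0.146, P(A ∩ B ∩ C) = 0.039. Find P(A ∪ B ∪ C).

0.798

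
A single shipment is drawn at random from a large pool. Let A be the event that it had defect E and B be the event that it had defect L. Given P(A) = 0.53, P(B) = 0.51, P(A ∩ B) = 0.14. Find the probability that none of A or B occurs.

0.10

By inclusion–exclusion:
P(A ∪ B) = 0.53 + 0.51 − 0.14 = 0.90
P(none) = 1 − 0.90 = 0.10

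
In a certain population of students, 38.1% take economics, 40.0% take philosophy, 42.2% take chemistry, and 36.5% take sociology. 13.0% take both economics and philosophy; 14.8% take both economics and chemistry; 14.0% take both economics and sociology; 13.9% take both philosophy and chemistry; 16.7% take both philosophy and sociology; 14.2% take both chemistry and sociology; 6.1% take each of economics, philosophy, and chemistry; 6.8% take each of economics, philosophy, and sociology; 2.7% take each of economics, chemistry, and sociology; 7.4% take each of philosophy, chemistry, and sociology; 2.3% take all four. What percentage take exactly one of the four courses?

43.4%

Using the inclusion–exclusion count for exactly one event:
P(exactly one) = 38.1 + 40.0 + 42.2 + 36.5 − 2·13.0 − 2·14.8 − 2·14.0 − 2·13.9 − 2·16.7 − 2·14.2 + 3·6.1 + 3·6.8 + 3·2.7 + 3·7.4 − 4·2.3 = 43.4%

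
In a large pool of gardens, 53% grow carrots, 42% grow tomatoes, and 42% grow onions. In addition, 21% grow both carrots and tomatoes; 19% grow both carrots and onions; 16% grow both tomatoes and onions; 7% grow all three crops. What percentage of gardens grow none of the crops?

12%

By inclusion-exclusion,
P(union) = 53 + 42 + 42 − 21 − 19 − 16 + 7 = 88%
P(none) = 100% − 88% = 12%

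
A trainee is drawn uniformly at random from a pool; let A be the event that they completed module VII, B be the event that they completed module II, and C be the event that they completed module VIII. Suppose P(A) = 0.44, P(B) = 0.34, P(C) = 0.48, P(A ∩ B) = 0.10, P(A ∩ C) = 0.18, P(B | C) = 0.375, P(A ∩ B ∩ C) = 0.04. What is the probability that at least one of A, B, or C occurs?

P(B ∩ C) = P(C)·P(B|C) = 0.48 × 0.375 = 0.18
P(A ∪ B ∪ C) = 0.44 + 0.34 + 0.48 − 0.10 − 0.18 − 0.18 + 0.04 = 0.84

0.84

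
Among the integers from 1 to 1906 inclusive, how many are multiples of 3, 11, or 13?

By inclusion–exclusion:
⌊1906/3⌋ + ⌊1906/11⌋ + ⌊1906/13⌋ − ⌊1906/33⌋ − ⌊1906/39⌋ − ⌊1906/143⌋ + ⌊1906/429⌋ = 635 + 173 + 146 − 57 − 48 − 13 + 4 = 840

840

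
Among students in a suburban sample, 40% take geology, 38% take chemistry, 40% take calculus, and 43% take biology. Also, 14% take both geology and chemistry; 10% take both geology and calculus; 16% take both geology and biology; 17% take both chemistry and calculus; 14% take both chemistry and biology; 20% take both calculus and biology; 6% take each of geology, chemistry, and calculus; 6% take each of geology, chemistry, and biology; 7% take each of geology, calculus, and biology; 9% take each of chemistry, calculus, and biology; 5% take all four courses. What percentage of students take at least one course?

P(≥1) = 40 + 38 + 40 + 43 − 14 − 10 − 16 − 17 − 14 − 20 + 6 + 6 + 7 + 9 − 5 = 93%

93%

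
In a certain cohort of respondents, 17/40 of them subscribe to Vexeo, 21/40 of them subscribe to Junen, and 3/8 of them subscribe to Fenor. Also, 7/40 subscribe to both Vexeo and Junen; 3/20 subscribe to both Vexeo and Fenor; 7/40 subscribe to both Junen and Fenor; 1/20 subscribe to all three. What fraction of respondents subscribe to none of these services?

By inclusion-exclusion,
P(at least one) = 17/40 + 21/40 + 3/8 − 7/40 − 3/20 − 7/40 + 1/20 = 7/8
P(none) = 1 − 7/8 = 1/8

1/8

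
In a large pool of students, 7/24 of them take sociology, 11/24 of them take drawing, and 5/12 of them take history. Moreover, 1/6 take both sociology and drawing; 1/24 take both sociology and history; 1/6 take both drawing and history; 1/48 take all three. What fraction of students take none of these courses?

Using inclusion–exclusion:
P(≥1) = 7/24 + 11/24 + 5/12 − 1/6 − 1/24 − 1/6 + 1/48 = 13/16
P(none) = 1 − 13/16 = 3/16

3/16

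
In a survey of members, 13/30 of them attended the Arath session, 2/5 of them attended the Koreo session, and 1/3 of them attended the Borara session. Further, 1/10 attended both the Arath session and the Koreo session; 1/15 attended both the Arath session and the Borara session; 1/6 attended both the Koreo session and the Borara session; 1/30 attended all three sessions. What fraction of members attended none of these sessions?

2/15

By inclusion-exclusion,
P(≥1) = 13/30 + 2/5 + 1/3 − 1/10 − 1/15 − 1/6 + 1/30 = 13/15
P(none) = 1 − 13/15 = 2/15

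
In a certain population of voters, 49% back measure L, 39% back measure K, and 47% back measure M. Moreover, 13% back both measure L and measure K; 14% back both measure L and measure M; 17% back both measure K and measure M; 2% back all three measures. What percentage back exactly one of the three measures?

53%

Using the inclusion–exclusion count for exactly one event:
P(exactly one) = 49 + 39 + 47 − 2·13 − 2·14 − 2·17 + 3·2 = 53%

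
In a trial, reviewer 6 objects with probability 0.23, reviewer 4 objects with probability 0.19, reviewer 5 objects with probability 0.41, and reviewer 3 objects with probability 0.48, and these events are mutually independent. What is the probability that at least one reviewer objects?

P(none) = (1 − 0.23) × (1 − 0.19) × (1 − 0.41) × (1 − 0.48) = 0.77 × 0.81 × 0.59 × 0.52 = 0.19135116
P(at least one) = 1 − 0.19135116 = 0.80864884

0.80864884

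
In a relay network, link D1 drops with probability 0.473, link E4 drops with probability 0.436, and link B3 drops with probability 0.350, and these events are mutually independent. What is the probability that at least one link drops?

Since the events are independent, P(none) is the product of the individual non-occurrence probabilities.
P(none) = (1 − 0.473) × (1 − 0.436) × (1 − 0.350) = 0.527 × 0.564 × 0.650 = 0.1931982
P(at least one) = 1 − 0.1931982 = 0.8068018

0.8068018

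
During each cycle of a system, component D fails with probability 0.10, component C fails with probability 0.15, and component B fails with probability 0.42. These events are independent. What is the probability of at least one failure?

P(none) = (1 − 0.10) × (1 − 0.15) × (1 − 0.42) = 0.90 × 0.85 × 0.58 = 0.4437
P(at least one) = 1 − 0.4437 = 0.5563

0.5563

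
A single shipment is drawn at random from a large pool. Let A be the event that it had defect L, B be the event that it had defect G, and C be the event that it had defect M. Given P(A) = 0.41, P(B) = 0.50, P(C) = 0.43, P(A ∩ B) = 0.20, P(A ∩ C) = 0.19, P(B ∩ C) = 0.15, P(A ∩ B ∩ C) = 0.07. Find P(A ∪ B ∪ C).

0.87

By inclusion-exclusion,
P(A ∪ B ∪ C) = 0.41 + 0.50 + 0.43 − 0.20 − 0.19 − 0.15 + 0.07 = 0.87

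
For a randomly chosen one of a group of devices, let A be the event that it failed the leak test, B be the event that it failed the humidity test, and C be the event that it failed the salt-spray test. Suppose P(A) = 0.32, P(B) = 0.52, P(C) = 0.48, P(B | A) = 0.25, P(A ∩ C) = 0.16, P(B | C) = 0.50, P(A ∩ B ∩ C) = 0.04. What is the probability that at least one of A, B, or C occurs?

P(A ∩ B) = P(A)·P(B|A) = 0.32 × 0.25 = 0.08
P(B ∩ C) = P(C)·P(B|C) = 0.48 × 0.50 = 0.24
Apply inclusion-exclusion:
P(A ∪ B ∪ C) = 0.32 + 0.52 + 0.48 − 0.08 − 0.16 − 0.24 + 0.04 = 0.88

0.88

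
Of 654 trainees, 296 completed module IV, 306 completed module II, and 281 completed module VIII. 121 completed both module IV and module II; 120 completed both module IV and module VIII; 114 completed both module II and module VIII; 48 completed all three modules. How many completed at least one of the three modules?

576

By inclusion–exclusion:
N(≥1) = 296 + 306 + 281 − 121 − 120 − 114 + 48 = 576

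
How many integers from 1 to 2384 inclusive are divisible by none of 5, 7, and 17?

By inclusion-exclusion,
floor(2384/5) + floor(2384/7) + floor(2384/17) − floor(2384/35) − floor(2384/85) − floor(2384/119) + floor(2384/595) = 476 + 340 + 140 − 68 − 28 − 20 + 4 = 844
2384 − 844 = 1540

1540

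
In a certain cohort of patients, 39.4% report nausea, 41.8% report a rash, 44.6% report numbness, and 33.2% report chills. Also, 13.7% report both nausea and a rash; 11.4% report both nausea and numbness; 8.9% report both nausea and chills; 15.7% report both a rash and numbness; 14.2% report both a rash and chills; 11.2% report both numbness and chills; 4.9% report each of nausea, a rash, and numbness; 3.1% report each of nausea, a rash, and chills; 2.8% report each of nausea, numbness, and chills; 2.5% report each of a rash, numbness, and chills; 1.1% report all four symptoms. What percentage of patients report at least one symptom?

96.1%

By inclusion–exclusion:
P(≥1) = 39.4 + 41.8 + 44.6 + 33.2 − 13.7 − 11.4 − 8.9 − 15.7 − 14.2 − 11.2 + 4.9 + 3.1 + 2.8 + 2.5 − 1.1 = 96.1%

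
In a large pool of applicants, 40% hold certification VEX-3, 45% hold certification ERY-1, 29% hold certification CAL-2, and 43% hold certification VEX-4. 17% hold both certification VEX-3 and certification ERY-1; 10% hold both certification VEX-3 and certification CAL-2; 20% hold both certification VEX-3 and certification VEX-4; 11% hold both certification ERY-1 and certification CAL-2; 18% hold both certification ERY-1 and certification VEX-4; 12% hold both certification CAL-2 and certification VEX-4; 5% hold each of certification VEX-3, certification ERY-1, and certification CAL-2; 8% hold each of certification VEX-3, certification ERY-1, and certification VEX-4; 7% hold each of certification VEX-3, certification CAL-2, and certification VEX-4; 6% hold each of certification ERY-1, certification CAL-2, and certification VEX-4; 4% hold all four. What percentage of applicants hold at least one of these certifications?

P(≥1) = 40 + 45 + 29 + 43 − 17 − 10 − 20 − 11 − 18 − 12 + 5 + 8 + 7 + 6 − 4 = 91%

91%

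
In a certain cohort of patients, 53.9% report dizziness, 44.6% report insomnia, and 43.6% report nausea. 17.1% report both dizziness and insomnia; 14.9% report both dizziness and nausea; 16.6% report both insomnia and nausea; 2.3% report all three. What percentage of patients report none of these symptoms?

4.2%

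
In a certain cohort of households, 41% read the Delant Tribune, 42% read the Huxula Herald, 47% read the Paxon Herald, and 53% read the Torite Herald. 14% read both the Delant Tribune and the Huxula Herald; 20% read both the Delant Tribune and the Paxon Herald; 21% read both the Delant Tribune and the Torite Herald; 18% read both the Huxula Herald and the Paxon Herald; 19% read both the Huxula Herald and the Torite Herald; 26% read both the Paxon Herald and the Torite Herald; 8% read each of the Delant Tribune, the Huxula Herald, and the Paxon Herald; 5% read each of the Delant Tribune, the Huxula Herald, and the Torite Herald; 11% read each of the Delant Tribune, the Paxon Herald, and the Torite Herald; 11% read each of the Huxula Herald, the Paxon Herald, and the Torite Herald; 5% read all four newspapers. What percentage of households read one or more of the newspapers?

P(at least one) = 41 + 42 + 47 + 53 − 14 − 20 − 21 − 18 − 19 − 26 + 8 + 5 + 11 + 11 − 5 = 95%

95%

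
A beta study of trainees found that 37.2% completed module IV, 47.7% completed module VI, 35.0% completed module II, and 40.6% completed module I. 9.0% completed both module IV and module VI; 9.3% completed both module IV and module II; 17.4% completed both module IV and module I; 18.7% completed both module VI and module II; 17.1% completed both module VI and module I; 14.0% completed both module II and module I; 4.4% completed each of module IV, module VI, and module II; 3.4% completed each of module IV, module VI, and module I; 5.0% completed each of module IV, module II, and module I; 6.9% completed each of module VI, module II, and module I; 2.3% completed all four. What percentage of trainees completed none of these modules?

7.6%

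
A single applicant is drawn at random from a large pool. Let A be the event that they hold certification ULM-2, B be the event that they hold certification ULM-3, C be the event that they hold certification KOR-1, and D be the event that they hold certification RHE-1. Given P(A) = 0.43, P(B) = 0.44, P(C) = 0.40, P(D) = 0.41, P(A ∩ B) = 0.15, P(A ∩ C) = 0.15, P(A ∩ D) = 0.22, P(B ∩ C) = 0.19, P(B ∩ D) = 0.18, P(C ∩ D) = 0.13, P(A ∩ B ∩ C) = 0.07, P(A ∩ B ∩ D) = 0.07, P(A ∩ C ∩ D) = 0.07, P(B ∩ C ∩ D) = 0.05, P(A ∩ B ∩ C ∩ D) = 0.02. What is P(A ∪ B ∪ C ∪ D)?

0.90

Using inclusion–exclusion:
P(A ∪ B ∪ C ∪ D) = 0.43 + 0.44 + 0.40 + 0.41 − 0.15 − 0.15 − 0.22 − 0.19 − 0.18 − 0.13 + 0.07 + 0.07 + 0.07 + 0.05 − 0.02 = 0.90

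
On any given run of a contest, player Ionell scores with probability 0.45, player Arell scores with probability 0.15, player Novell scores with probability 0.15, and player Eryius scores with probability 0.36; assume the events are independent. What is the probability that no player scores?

0.25432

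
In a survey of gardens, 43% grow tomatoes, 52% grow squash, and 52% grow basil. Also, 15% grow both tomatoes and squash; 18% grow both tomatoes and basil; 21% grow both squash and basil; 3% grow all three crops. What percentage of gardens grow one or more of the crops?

96%

By inclusion-exclusion,
P(≥1) = 43 + 52 + 52 − 15 − 18 − 21 + 3 = 96%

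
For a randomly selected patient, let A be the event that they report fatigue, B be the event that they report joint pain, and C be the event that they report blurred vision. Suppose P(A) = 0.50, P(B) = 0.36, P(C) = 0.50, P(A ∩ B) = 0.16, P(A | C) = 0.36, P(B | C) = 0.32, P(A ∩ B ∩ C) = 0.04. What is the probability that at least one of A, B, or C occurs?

0.90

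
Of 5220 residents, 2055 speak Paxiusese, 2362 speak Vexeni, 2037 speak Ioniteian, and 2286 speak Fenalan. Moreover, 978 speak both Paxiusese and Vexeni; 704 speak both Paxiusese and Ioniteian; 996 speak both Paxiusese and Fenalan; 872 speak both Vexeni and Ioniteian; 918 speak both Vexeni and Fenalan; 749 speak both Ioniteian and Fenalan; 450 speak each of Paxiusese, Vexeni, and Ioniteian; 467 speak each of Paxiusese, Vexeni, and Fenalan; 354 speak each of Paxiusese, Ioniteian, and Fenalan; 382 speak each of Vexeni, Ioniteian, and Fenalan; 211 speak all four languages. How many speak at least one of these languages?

4965

|at least one| = 2055 + 2362 + 2037 + 2286 − 978 − 704 − 996 − 872 − 918 − 749 + 450 + 467 + 354 + 382 − 211 = 4965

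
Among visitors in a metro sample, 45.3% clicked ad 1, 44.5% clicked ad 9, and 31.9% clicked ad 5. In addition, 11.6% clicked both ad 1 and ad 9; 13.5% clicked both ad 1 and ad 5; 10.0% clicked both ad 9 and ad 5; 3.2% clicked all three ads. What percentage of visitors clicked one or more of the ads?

89.8%

By inclusion–exclusion:
P(≥1) = 45.3 + 44.5 + 31.9 − 11.6 − 13.5 − 10.0 + 3.2 = 89.8%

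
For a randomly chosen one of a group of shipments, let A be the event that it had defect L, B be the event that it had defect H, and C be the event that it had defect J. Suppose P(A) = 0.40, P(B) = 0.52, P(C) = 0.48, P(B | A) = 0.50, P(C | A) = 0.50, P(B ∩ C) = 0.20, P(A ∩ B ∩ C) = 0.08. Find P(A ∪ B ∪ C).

0.88

P(A ∩ B) = P(A)·P(B|A) = 0.40 × 0.50 = 0.20
P(A ∩ C) = P(A)·P(C|A) = 0.40 × 0.50 = 0.20
Apply inclusion-exclusion:
P(A ∪ B ∪ C) = 0.40 + 0.52 + 0.48 − 0.20 − 0.20 − 0.20 + 0.08 = 0.88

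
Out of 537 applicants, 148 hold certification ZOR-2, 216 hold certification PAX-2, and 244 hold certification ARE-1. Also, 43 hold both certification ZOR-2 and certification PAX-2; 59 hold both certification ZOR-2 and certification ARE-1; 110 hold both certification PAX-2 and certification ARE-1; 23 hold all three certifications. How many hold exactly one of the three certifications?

253

N(exactly one) = 148 + 216 + 244 − 2·43 − 2·59 − 2·110 + 3·23 = 253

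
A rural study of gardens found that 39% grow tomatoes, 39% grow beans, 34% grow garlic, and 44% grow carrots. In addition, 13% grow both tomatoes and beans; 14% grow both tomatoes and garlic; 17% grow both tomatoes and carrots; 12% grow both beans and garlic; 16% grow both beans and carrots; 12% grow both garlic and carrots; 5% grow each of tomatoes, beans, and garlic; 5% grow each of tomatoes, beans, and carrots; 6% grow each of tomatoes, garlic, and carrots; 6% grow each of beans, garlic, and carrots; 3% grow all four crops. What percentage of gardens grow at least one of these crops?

Apply inclusion-exclusion:
P(union) = 39 + 39 + 34 + 44 − 13 − 14 − 17 − 12 − 16 − 12 + 5 + 5 + 6 + 6 − 3 = 91%

91%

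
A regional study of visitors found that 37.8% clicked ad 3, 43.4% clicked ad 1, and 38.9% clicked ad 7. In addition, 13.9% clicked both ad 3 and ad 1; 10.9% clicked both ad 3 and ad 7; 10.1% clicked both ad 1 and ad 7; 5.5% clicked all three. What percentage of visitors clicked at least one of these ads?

90.7%

By inclusion-exclusion,
P(union) = 37.8 + 43.4 + 38.9 − 13.9 − 10.9 − 10.1 + 5.5 = 90.7%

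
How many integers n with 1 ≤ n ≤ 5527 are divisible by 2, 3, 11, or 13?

Using inclusion–exclusion:
floor(5527/2) + floor(5527/3) + floor(5527/11) + floor(5527/13) − floor(5527/6) − floor(5527/22) − floor(5527/26) − floor(5527/33) − floor(5527/39) − floor(5527/143) + floor(5527/66) + floor(5527/78) + floor(5527/286) + floor(5527/429) − floor(5527/858) = 2763 + 1842 + 502 + 425 − 921 − 251 − 212 − 167 − 141 − 38 + 83 + 70 + 19 + 12 − 6 = 3980

3980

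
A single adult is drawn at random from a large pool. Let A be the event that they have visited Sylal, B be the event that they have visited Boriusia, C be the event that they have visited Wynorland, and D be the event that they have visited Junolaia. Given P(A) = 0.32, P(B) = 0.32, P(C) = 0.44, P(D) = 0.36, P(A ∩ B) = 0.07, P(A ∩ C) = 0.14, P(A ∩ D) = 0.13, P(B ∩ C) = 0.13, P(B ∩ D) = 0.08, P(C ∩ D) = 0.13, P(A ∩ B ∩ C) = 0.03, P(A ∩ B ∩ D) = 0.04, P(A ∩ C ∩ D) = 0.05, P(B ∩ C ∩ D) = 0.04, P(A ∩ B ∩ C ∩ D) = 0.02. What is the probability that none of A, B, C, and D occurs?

P(A ∪ B ∪ C ∪ D) = 0.32 + 0.32 + 0.44 + 0.36 − 0.07 − 0.14 − 0.13 − 0.13 − 0.08 − 0.13 + 0.03 + 0.04 + 0.05 + 0.04 − 0.02 = 0.90
P(none) = 1 − 0.90 = 0.10

0.10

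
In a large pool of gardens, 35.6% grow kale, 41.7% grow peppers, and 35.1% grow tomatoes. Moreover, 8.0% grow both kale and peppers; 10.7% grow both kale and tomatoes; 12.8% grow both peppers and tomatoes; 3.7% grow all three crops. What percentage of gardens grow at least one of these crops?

84.6%

Using inclusion–exclusion:
P(union) = 35.6 + 41.7 + 35.1 − 8.0 − 10.7 − 12.8 + 3.7 = 84.6%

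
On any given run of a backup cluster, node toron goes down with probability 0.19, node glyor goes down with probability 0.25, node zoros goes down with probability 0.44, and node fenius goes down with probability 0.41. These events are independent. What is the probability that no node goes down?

0.200718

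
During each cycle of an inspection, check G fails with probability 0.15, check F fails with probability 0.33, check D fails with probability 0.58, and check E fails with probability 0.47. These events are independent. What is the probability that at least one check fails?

P(none) = (1 − 0.15) × (1 − 0.33) × (1 − 0.58) × (1 − 0.47) = 0.85 × 0.67 × 0.42 × 0.53 = 0.1267707
P(at least one) = 1 − 0.1267707 = 0.8732293

0.8732293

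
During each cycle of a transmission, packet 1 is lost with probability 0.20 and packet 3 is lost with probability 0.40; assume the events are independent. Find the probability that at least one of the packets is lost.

0.52

P(none) = (1 − 0.20) × (1 − 0.40) = 0.80 × 0.60 = 0.48
P(at least one) = 1 − 0.48 = 0.52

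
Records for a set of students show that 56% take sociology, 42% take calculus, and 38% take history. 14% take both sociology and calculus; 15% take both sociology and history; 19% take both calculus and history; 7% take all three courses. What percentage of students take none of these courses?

5%

P(≥1) = 56 + 42 + 38 − 14 − 15 − 19 + 7 = 95%
P(none) = 100% − 95% = 5%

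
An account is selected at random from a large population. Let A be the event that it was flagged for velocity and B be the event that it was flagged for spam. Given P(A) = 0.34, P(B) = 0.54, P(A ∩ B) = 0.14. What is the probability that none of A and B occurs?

Using inclusion–exclusion:
P(A ∪ B) = 0.34 + 0.54 − 0.14 = 0.74
P(none) = 1 − 0.74 = 0.26

0.26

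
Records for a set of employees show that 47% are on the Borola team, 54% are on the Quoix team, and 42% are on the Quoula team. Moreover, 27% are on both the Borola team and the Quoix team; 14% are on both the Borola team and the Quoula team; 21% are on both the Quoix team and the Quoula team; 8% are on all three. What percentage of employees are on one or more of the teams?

89%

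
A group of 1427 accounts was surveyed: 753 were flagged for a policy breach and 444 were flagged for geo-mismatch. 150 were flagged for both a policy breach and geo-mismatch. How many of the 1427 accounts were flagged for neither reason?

380

By inclusion-exclusion,
|union| = 753 + 444 − 150 = 1047
None: 1427 − 1047 = 380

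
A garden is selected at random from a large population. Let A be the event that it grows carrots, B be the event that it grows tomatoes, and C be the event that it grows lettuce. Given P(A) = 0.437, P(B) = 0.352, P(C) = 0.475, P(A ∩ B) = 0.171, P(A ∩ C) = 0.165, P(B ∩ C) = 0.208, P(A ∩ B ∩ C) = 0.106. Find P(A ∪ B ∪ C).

0.826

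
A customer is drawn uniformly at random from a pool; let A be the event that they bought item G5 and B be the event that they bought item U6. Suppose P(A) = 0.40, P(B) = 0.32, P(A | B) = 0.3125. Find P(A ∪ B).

0.62

P(A ∩ B) = P(B)·P(A|B) = 0.32 × 0.3125 = 0.10
P(A ∪ B) = 0.40 + 0.32 − 0.10 = 0.62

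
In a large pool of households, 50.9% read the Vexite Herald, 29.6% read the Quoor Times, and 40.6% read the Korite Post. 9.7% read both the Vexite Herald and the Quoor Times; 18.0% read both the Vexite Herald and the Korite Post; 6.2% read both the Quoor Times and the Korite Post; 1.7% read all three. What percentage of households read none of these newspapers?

P(≥1) = 50.9 + 29.6 + 40.6 − 9.7 − 18.0 − 6.2 + 1.7 = 88.9%
P(none) = 100% − 88.9% = 11.1%

11.1%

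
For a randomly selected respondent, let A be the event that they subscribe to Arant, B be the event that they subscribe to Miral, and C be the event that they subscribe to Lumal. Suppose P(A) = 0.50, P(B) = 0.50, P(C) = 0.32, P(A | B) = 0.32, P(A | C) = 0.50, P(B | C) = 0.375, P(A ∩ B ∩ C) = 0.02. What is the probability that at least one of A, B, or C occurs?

0.90

P(A ∩ B) = P(B)·P(A|B) = 0.50 × 0.32 = 0.16
P(A ∩ C) = P(C)·P(A|C) = 0.32 × 0.50 = 0.16
P(B ∩ C) = P(C)·P(B|C) = 0.32 × 0.375 = 0.12
Using inclusion–exclusion:
P(A ∪ B ∪ C) = 0.50 + 0.50 + 0.32 − 0.16 − 0.16 − 0.12 + 0.02 = 0.90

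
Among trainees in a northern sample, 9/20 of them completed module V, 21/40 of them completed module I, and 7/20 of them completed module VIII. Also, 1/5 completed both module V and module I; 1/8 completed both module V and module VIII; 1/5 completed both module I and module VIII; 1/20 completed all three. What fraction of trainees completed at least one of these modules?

17/20

By inclusion-exclusion,
P(≥1) = 9/20 + 21/40 + 7/20 − 1/5 − 1/8 − 1/5 + 1/20 = 17/20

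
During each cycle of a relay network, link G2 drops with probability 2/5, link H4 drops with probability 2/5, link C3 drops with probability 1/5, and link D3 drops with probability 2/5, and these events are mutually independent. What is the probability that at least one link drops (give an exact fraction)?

517/625

P(none) = (1 − 2/5) × (1 − 2/5) × (1 − 1/5) × (1 − 2/5) = 3/5 × 3/5 × 4/5 × 3/5 = 108/625
P(at least one) = 1 − 108/625 = 517/625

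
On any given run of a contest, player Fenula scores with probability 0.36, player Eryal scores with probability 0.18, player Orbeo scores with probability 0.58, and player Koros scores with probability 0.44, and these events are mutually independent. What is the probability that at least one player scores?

0.87656704

P(none) = (1 − 0.36) × (1 − 0.18) × (1 − 0.58) × (1 − 0.44) = 0.64 × 0.82 × 0.42 × 0.56 = 0.12343296
P(at least one) = 1 − 0.12343296 = 0.87656704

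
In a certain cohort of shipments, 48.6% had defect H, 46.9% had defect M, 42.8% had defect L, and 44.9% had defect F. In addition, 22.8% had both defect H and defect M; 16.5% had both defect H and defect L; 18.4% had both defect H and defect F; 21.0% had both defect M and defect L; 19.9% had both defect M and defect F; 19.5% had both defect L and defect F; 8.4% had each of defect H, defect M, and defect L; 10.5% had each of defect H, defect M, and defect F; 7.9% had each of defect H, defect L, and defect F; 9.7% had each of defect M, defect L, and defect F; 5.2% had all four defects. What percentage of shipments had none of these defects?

3.6%

Inclusion–exclusion gives
P(union) = 48.6 + 46.9 + 42.8 + 44.9 − 22.8 − 16.5 − 18.4 − 21.0 − 19.9 − 19.5 + 8.4 + 10.5 + 7.9 + 9.7 − 5.2 = 96.4%
P(none) = 100% − 96.4% = 3.6%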